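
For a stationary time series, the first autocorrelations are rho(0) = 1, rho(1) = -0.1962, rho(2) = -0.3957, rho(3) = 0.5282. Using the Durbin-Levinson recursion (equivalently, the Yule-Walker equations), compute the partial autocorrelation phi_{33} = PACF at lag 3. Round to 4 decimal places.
\phi_{33} = 0.4271

The PACF at lag k is phi_{kk}, the last component of the solution
to the Yule-Walker system G_k phi = r_k where
  (G_k)_{ij} = rho(|i - j|), (r_k)_i = rho(i), i,j = 1..k.
Equivalently, Durbin-Levinson gives phi_{kk} iteratively:
  phi_{11} = rho(1)
  phi_{kk} = [rho(k) - sum_{j=1..k-1} phi_{k-1,j} rho(k-j)]
            / [1 - sum_{j=1..k-1} phi_{k-1,j} rho(j)],
  phi_{k,j} = phi_{k-1,j} - phi_{kk} phi_{k-1,k-j},  j = 1..k-1.
Step k = 1:
  phi_11 = rho(1) = -0.1962.
Step k = 2:
  phi_22 = [rho(2) - phi_11 rho(1)] / [1 - phi_11 rho(1)] = [-0.3957 - (-0.1962)(-0.1962)] / [1 - (-0.1962)(-0.1962)]
         = -0.43419444 / 0.96150556 = -0.451578.
  Update: phi_21 = phi_11 - phi_22 phi_11 = -0.1962 - (-0.451578)(-0.1962) = -0.2848.
Step k = 3:
  phi_33 = [rho(3) - phi_21 rho(2) - phi_22 rho(1)] / [1 - phi_21 rho(1) - phi_22 rho(2)]
    numerator   = 0.5282 - (-0.2848)(-0.3957) - (-0.451578)(-0.1962) = 0.32690528
    denominator = 1 - (-0.2848)(-0.1962) - (-0.451578)(-0.3957) = 0.76543305
  phi_33 = 0.32690528 / 0.76543305 = 0.4271.
Therefore phi_{33} = 0.4271.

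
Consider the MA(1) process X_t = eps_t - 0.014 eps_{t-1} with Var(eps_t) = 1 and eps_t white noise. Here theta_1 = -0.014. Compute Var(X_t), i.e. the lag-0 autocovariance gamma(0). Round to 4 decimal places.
\gamma(0) = 1.0002

For an MA(q) process X_t = eps_t + sum_i theta_i eps_{t-i} with
Var(eps_t) = sigma^2, the variance is
  gamma(0) = sigma^2 * (1 + sum_i theta_i^2).
  sum_i theta_i^2 = (-0.014)^2 = 0.000196.
  gamma(0) = 1 * (1 + 0.000196) = 1 * 1.000196 = 1.000196, which rounds to 1.0002.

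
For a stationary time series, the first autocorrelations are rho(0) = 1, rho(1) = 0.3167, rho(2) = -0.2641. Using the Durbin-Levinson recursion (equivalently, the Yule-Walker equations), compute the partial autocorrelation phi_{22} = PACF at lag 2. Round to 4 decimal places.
\phi_{22} = -0.4050

The PACF at lag k is phi_{kk}, the last component of the solution
to the Yule-Walker system G_k phi = r_k where
  (G_k)_{ij} = rho(|i - j|), (r_k)_i = rho(i), i,j = 1..k.
Equivalently, Durbin-Levinson gives phi_{kk} iteratively:
  phi_{11} = rho(1)
  phi_{kk} = [rho(k) - sum_{j=1..k-1} phi_{k-1,j} rho(k-j)]
            / [1 - sum_{j=1..k-1} phi_{k-1,j} rho(j)],
  phi_{k,j} = phi_{k-1,j} - phi_{kk} phi_{k-1,k-j},  j = 1..k-1.
Step k = 1:
  phi_11 = rho(1) = 0.3167.
Step k = 2:
  phi_22 = [rho(2) - phi_11 rho(1)] / [1 - phi_11 rho(1)] = [-0.2641 - (0.3167)(0.3167)] / [1 - (0.3167)(0.3167)]
         = -0.36439889 / 0.89970111 = -0.405.
Therefore phi_{22} = -0.4050.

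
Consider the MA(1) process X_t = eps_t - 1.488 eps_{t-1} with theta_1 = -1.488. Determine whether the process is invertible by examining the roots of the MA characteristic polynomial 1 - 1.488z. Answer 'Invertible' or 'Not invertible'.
\text{Not invertible}

The MA(q) characteristic polynomial is P(z) = 1 - 1.488z.
Invertibility requires all roots to lie outside the unit circle, i.e. |z| > 1 for every root.
This is linear in z: 1 + (-1.488) z = 0  =>  z = -1/(-1.488) = 0.672043,  |z| = 0.672043.
Moduli of all roots: 0.6720.
All moduli strictly greater than 1? No.
Verdict: Not invertible.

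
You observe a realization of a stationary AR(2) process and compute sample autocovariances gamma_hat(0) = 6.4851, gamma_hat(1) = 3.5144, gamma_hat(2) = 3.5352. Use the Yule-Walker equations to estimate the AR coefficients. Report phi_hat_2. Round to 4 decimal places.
\hat\phi_{2} = 0.3560

The Yule-Walker equations for an AR(p) process read, in matrix form,
  Gamma_p phi = r_p,   with   (Gamma_p)_{ij} = gamma(|i - j|),
                       (r_p)_i = gamma(i),   i,j = 1..p.
Substitute the sample gammas (Toeplitz matrix and right-hand side of size 2):
  Gamma_p = [[6.4851, 3.5144], [3.5144, 6.4851]]
  r_p     = [3.5144, 3.5352]
Written out:
  6.4851 phi_1 + 3.5144 phi_2 = 3.5144
  3.5144 phi_1 + 6.4851 phi_2 = 3.5352
Solve by Cramer's rule:
  det = gamma(0)^2 - gamma(1)^2 = (6.4851)^2 - (3.5144)^2 = 42.05652201 - 12.35100736 = 29.70551465
  phi_hat_1 = [gamma(1) gamma(0) - gamma(1) gamma(2)] / det = [(3.5144)(6.4851) - (3.5144)(3.5352)] / 29.70551465 = 10.36712856 / 29.70551465 = 0.349
  phi_hat_2 = [gamma(0) gamma(2) - gamma(1)^2] / det = [(6.4851)(3.5352) - (3.5144)^2] / 29.70551465 = 10.57511816 / 29.70551465 = 0.356
So phi_hat = [0.3490, 0.3560].
Therefore phi_hat_2 = 0.3560.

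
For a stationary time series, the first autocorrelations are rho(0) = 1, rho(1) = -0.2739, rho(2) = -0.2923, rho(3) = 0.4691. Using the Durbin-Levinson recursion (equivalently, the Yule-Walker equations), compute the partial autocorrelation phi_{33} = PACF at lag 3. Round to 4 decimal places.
\phi_{33} = 0.3189

The PACF at lag k is phi_{kk}, the last component of the solution
to the Yule-Walker system G_k phi = r_k where
  (G_k)_{ij} = rho(|i - j|), (r_k)_i = rho(i), i,j = 1..k.
Equivalently, Durbin-Levinson gives phi_{kk} iteratively:
  phi_{11} = rho(1)
  phi_{kk} = [rho(k) - sum_{j=1..k-1} phi_{k-1,j} rho(k-j)]
            / [1 - sum_{j=1..k-1} phi_{k-1,j} rho(j)],
  phi_{k,j} = phi_{k-1,j} - phi_{kk} phi_{k-1,k-j},  j = 1..k-1.
Step k = 1:
  phi_11 = rho(1) = -0.2739.
Step k = 2:
  phi_22 = [rho(2) - phi_11 rho(1)] / [1 - phi_11 rho(1)] = [-0.2923 - (-0.2739)(-0.2739)] / [1 - (-0.2739)(-0.2739)]
         = -0.36732121 / 0.92497879 = -0.397113.
  Update: phi_21 = phi_11 - phi_22 phi_11 = -0.2739 - (-0.397113)(-0.2739) = -0.382669.
Step k = 3:
  phi_33 = [rho(3) - phi_21 rho(2) - phi_22 rho(1)] / [1 - phi_21 rho(1) - phi_22 rho(2)]
    numerator   = 0.4691 - (-0.382669)(-0.2923) - (-0.397113)(-0.2739) = 0.24847649
    denominator = 1 - (-0.382669)(-0.2739) - (-0.397113)(-0.2923) = 0.77911072
  phi_33 = 0.24847649 / 0.77911072 = 0.3189.
Therefore phi_{33} = 0.3189.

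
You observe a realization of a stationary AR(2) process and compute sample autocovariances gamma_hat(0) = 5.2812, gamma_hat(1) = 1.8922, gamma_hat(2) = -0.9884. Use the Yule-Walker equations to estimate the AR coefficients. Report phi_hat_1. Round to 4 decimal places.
\hat\phi_{1} = 0.4880

The Yule-Walker equations for an AR(p) process read, in matrix form,
  Gamma_p phi = r_p,   with   (Gamma_p)_{ij} = gamma(|i - j|),
                       (r_p)_i = gamma(i),   i,j = 1..p.
Substitute the sample gammas (Toeplitz matrix and right-hand side of size 2):
  Gamma_p = [[5.2812, 1.8922], [1.8922, 5.2812]]
  r_p     = [1.8922, -0.9884]
Written out:
  5.2812 phi_1 + 1.8922 phi_2 = 1.8922
  1.8922 phi_1 + 5.2812 phi_2 = -0.9884
Solve by Cramer's rule:
  det = gamma(0)^2 - gamma(1)^2 = (5.2812)^2 - (1.8922)^2 = 27.89107344 - 3.58042084 = 24.3106526
  phi_hat_1 = [gamma(1) gamma(0) - gamma(1) gamma(2)] / det = [(1.8922)(5.2812) - (1.8922)(-0.9884)] / 24.3106526 = 11.86333712 / 24.3106526 = 0.488
  phi_hat_2 = [gamma(0) gamma(2) - gamma(1)^2] / det = [(5.2812)(-0.9884) - (1.8922)^2] / 24.3106526 = -8.80035892 / 24.3106526 = -0.362
So phi_hat = [0.4880, -0.3620].
Therefore phi_hat_1 = 0.4880.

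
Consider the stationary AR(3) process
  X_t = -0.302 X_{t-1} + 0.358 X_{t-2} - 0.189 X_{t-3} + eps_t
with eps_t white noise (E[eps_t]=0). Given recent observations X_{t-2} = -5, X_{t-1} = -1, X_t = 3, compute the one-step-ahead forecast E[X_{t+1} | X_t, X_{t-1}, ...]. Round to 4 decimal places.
E[X_{t+1} \mid \mathcal F_t] = -0.3190

For an AR(p) model X_t = c + sum_i phi_i X_{t-i} + eps_t, the
one-step-ahead conditional mean is
  E[X_{t+1} | X_t, ...] = c + sum_i phi_i X_{t+1-i}.
Substitute known values:
  E[X_{t+1} | ...] = (-0.302) * (3) + (0.358) * (-1) + (-0.189) * (-5)
                   = -0.3190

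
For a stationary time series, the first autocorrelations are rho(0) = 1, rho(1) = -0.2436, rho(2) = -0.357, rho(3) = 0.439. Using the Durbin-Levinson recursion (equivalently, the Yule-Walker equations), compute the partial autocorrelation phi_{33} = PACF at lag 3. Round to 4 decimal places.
\phi_{33} = 0.2720

The PACF at lag k is phi_{kk}, the last component of the solution
to the Yule-Walker system G_k phi = r_k where
  (G_k)_{ij} = rho(|i - j|), (r_k)_i = rho(i), i,j = 1..k.
Equivalently, Durbin-Levinson gives phi_{kk} iteratively:
  phi_{11} = rho(1)
  phi_{kk} = [rho(k) - sum_{j=1..k-1} phi_{k-1,j} rho(k-j)]
            / [1 - sum_{j=1..k-1} phi_{k-1,j} rho(j)],
  phi_{k,j} = phi_{k-1,j} - phi_{kk} phi_{k-1,k-j},  j = 1..k-1.
Step k = 1:
  phi_11 = rho(1) = -0.2436.
Step k = 2:
  phi_22 = [rho(2) - phi_11 rho(1)] / [1 - phi_11 rho(1)] = [-0.357 - (-0.2436)(-0.2436)] / [1 - (-0.2436)(-0.2436)]
         = -0.41634096 / 0.94065904 = -0.442606.
  Update: phi_21 = phi_11 - phi_22 phi_11 = -0.2436 - (-0.442606)(-0.2436) = -0.351419.
Step k = 3:
  phi_33 = [rho(3) - phi_21 rho(2) - phi_22 rho(1)] / [1 - phi_21 rho(1) - phi_22 rho(2)]
    numerator   = 0.439 - (-0.351419)(-0.357) - (-0.442606)(-0.2436) = 0.20572479
    denominator = 1 - (-0.351419)(-0.2436) - (-0.442606)(-0.357) = 0.7563842
  phi_33 = 0.20572479 / 0.7563842 = 0.272.
Therefore phi_{33} = 0.2720.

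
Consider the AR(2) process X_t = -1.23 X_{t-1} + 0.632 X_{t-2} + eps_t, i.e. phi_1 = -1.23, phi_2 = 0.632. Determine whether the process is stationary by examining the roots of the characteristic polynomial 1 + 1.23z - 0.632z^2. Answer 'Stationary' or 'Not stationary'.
\text{Not stationary}

The AR(p) characteristic polynomial is P(z) = 1 + 1.23z - 0.632z^2.
Stationarity requires all roots to lie outside the unit circle, i.e. |z| > 1 for every root.
Set 1 + (1.23) z + (-0.632) z^2 = 0, i.e. a z^2 + b z + c = 0 with a = -0.632, b = 1.23, c = 1.
Discriminant D = b^2 - 4ac = (1.23)^2 - 4*(-0.632)*1 = 1.5129 - (-2.528) = 4.0409.
D >= 0, so the roots are real: z = (-b +/- sqrt(D)) / (2a) = (-1.23 +/- 2.010199) / (-1.264).
  z_1 = (-1.23 + 2.010199) / (-1.264) = -0.6172,   |z_1| = 0.6172.
  z_2 = (-1.23 - 2.010199) / (-1.264) = 2.5634,   |z_2| = 2.5634.
Moduli of all roots: 0.6172, 2.5634.
All moduli strictly greater than 1? No.
Verdict: Not stationary.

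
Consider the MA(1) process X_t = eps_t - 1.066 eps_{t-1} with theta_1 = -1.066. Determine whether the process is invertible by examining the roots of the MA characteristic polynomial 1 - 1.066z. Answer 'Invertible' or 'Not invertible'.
\text{Not invertible}

The MA(q) characteristic polynomial is P(z) = 1 - 1.066z.
Invertibility requires all roots to lie outside the unit circle, i.e. |z| > 1 for every root.
This is linear in z: 1 + (-1.066) z = 0  =>  z = -1/(-1.066) = 0.938086,  |z| = 0.938086.
Moduli of all roots: 0.9381.
All moduli strictly greater than 1? No.
Verdict: Not invertible.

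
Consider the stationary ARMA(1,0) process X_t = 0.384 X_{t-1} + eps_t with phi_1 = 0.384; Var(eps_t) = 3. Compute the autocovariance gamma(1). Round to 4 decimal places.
\gamma(1) = 1.3512

Multiply the model equation by X_{t-k} and take expectations. With theta_0 = psi_0 = 1 and psi_j the MA(infinity) weights, this gives
  gamma(k) - sum_i phi_i gamma(k-i) = c_k,
  c_k = sigma^2 * sum_{j=k..q} theta_j psi_{j-k}   (c_k = 0 for k > q),
using gamma(-m) = gamma(m).
Pure AR (q = 0): c_0 = sigma^2 = 3, c_k = 0 for k >= 1.
Equations for k = 0 and k = 1 (AR order 1):
  gamma(0) = phi_1 gamma(1) + c_0
  gamma(1) = phi_1 gamma(0) + c_1
Substituting the second into the first: gamma(0) (1 - phi_1^2) = c_0 + phi_1 c_1, so
  gamma(0) = c_0 / (1 - phi_1^2) = 3 / (1 - (0.384)^2) = 3 / 0.852544 = 3.51888.
  gamma(1) = phi_1 gamma(0) = (0.384)(3.51888) = 1.35125.
Therefore gamma(1) = 1.3512 (to 4 decimal places).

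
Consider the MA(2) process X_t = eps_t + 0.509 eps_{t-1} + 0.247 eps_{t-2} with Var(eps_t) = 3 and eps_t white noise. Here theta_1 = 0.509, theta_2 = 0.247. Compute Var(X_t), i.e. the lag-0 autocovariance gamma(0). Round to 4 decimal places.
\gamma(0) = 3.9603

For an MA(q) process X_t = eps_t + sum_i theta_i eps_{t-i} with
Var(eps_t) = sigma^2, the variance is
  gamma(0) = sigma^2 * (1 + sum_i theta_i^2).
  sum_i theta_i^2 = (0.509)^2 + (0.247)^2 = 0.259081 + 0.061009 = 0.32009.
  gamma(0) = 3 * (1 + 0.32009) = 3 * 1.32009 = 3.96027, which rounds to 3.9603.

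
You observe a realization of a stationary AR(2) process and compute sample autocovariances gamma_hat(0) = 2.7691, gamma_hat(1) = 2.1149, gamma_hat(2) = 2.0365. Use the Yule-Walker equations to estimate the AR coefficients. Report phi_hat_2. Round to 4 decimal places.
\hat\phi_{2} = 0.3651

The Yule-Walker equations for an AR(p) process read, in matrix form,
  Gamma_p phi = r_p,   with   (Gamma_p)_{ij} = gamma(|i - j|),
                       (r_p)_i = gamma(i),   i,j = 1..p.
Substitute the sample gammas (Toeplitz matrix and right-hand side of size 2):
  Gamma_p = [[2.7691, 2.1149], [2.1149, 2.7691]]
  r_p     = [2.1149, 2.0365]
Written out:
  2.7691 phi_1 + 2.1149 phi_2 = 2.1149
  2.1149 phi_1 + 2.7691 phi_2 = 2.0365
Solve by Cramer's rule:
  det = gamma(0)^2 - gamma(1)^2 = (2.7691)^2 - (2.1149)^2 = 7.66791481 - 4.47280201 = 3.1951128
  phi_hat_1 = [gamma(1) gamma(0) - gamma(1) gamma(2)] / det = [(2.1149)(2.7691) - (2.1149)(2.0365)] / 3.1951128 = 1.54937574 / 3.1951128 = 0.4849
  phi_hat_2 = [gamma(0) gamma(2) - gamma(1)^2] / det = [(2.7691)(2.0365) - (2.1149)^2] / 3.1951128 = 1.16647014 / 3.1951128 = 0.3651
So phi_hat = [0.4849, 0.3651].
Therefore phi_hat_2 = 0.3651.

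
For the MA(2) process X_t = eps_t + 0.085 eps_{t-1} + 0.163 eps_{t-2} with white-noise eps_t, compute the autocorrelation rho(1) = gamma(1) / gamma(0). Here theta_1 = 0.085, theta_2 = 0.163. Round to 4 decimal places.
\rho(1) = 0.0956

For an MA(q) process with theta_0 = 1, the autocovariance is
  gamma(k) = sigma^2 * sum_{i=0..q-k} theta_i * theta_{i+k},
and rho(k) = gamma(k) / gamma(0). Sigma^2 cancels.
  numerator   = (1)*(0.085) + (0.085)*(0.163) = 0.098855.
  denominator = (1)^2 + (0.085)^2 + (0.163)^2 = 1.033794.
  rho(1) = 0.098855 / 1.033794 = 0.0956.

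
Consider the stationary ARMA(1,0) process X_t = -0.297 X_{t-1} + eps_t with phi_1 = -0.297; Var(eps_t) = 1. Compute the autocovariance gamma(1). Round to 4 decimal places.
\gamma(1) = -0.3257

Multiply the model equation by X_{t-k} and take expectations. With theta_0 = psi_0 = 1 and psi_j the MA(infinity) weights, this gives
  gamma(k) - sum_i phi_i gamma(k-i) = c_k,
  c_k = sigma^2 * sum_{j=k..q} theta_j psi_{j-k}   (c_k = 0 for k > q),
using gamma(-m) = gamma(m).
Pure AR (q = 0): c_0 = sigma^2 = 1, c_k = 0 for k >= 1.
Equations for k = 0 and k = 1 (AR order 1):
  gamma(0) = phi_1 gamma(1) + c_0
  gamma(1) = phi_1 gamma(0) + c_1
Substituting the second into the first: gamma(0) (1 - phi_1^2) = c_0 + phi_1 c_1, so
  gamma(0) = c_0 / (1 - phi_1^2) = 1 / (1 - (-0.297)^2) = 1 / 0.911791 = 1.096743.
  gamma(1) = phi_1 gamma(0) = (-0.297)(1.096743) = -0.325733.
Therefore gamma(1) = -0.3257 (to 4 decimal places).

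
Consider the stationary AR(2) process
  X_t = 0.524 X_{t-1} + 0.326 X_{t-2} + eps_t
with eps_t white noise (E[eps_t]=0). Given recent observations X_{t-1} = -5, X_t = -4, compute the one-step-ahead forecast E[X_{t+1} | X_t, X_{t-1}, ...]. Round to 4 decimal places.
E[X_{t+1} \mid \mathcal F_t] = -3.7260

For an AR(p) model X_t = c + sum_i phi_i X_{t-i} + eps_t, the
one-step-ahead conditional mean is
  E[X_{t+1} | X_t, ...] = c + sum_i phi_i X_{t+1-i}.
Substitute known values:
  E[X_{t+1} | ...] = (0.524) * (-4) + (0.326) * (-5)
                   = -3.7260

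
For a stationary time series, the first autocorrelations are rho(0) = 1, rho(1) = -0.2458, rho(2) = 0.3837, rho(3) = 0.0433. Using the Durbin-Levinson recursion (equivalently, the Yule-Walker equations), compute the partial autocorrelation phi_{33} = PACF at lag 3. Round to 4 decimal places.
\phi_{33} = 0.2291

The PACF at lag k is phi_{kk}, the last component of the solution
to the Yule-Walker system G_k phi = r_k where
  (G_k)_{ij} = rho(|i - j|), (r_k)_i = rho(i), i,j = 1..k.
Equivalently, Durbin-Levinson gives phi_{kk} iteratively:
  phi_{11} = rho(1)
  phi_{kk} = [rho(k) - sum_{j=1..k-1} phi_{k-1,j} rho(k-j)]
            / [1 - sum_{j=1..k-1} phi_{k-1,j} rho(j)],
  phi_{k,j} = phi_{k-1,j} - phi_{kk} phi_{k-1,k-j},  j = 1..k-1.
Step k = 1:
  phi_11 = rho(1) = -0.2458.
Step k = 2:
  phi_22 = [rho(2) - phi_11 rho(1)] / [1 - phi_11 rho(1)] = [0.3837 - (-0.2458)(-0.2458)] / [1 - (-0.2458)(-0.2458)]
         = 0.32328236 / 0.93958236 = 0.34407.
  Update: phi_21 = phi_11 - phi_22 phi_11 = -0.2458 - (0.34407)(-0.2458) = -0.161228.
Step k = 3:
  phi_33 = [rho(3) - phi_21 rho(2) - phi_22 rho(1)] / [1 - phi_21 rho(1) - phi_22 rho(2)]
    numerator   = 0.0433 - (-0.161228)(0.3837) - (0.34407)(-0.2458) = 0.18973548
    denominator = 1 - (-0.161228)(-0.2458) - (0.34407)(0.3837) = 0.82835051
  phi_33 = 0.18973548 / 0.82835051 = 0.2291.
Therefore phi_{33} = 0.2291.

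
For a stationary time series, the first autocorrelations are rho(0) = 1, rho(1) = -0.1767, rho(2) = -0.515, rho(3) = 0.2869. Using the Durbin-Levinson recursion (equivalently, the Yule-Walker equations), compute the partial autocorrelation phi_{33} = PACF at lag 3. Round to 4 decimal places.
\phi_{33} = 0.0680

The PACF at lag k is phi_{kk}, the last component of the solution
to the Yule-Walker system G_k phi = r_k where
  (G_k)_{ij} = rho(|i - j|), (r_k)_i = rho(i), i,j = 1..k.
Equivalently, Durbin-Levinson gives phi_{kk} iteratively:
  phi_{11} = rho(1)
  phi_{kk} = [rho(k) - sum_{j=1..k-1} phi_{k-1,j} rho(k-j)]
            / [1 - sum_{j=1..k-1} phi_{k-1,j} rho(j)],
  phi_{k,j} = phi_{k-1,j} - phi_{kk} phi_{k-1,k-j},  j = 1..k-1.
Step k = 1:
  phi_11 = rho(1) = -0.1767.
Step k = 2:
  phi_22 = [rho(2) - phi_11 rho(1)] / [1 - phi_11 rho(1)] = [-0.515 - (-0.1767)(-0.1767)] / [1 - (-0.1767)(-0.1767)]
         = -0.54622289 / 0.96877711 = -0.563827.
  Update: phi_21 = phi_11 - phi_22 phi_11 = -0.1767 - (-0.563827)(-0.1767) = -0.276328.
Step k = 3:
  phi_33 = [rho(3) - phi_21 rho(2) - phi_22 rho(1)] / [1 - phi_21 rho(1) - phi_22 rho(2)]
    numerator   = 0.2869 - (-0.276328)(-0.515) - (-0.563827)(-0.1767) = 0.04496268
    denominator = 1 - (-0.276328)(-0.1767) - (-0.563827)(-0.515) = 0.66080178
  phi_33 = 0.04496268 / 0.66080178 = 0.068.
Therefore phi_{33} = 0.0680.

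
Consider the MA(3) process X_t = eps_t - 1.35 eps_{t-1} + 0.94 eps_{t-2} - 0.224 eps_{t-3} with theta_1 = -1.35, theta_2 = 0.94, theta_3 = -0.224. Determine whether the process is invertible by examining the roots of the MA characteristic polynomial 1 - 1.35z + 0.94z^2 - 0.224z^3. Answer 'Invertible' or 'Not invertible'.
\text{Invertible}

The MA(q) characteristic polynomial is P(z) = 1 - 1.35z + 0.94z^2 - 0.224z^3.
Invertibility requires all roots to lie outside the unit circle, i.e. |z| > 1 for every root.
Degree 3: look for a simple real root z0 first, then factor out (1 - z/z0) and solve the remaining quadratic.
Testing z0 = 2.5: P(2.5) = 1 + (-1.35)(2.5) + (0.94)(2.5)^2 + (-0.224)(2.5)^3
  = 1 + (-3.375) + (5.875) + (-3.5) = 0.  So z_0 = 2.5 is a root, |z_0| = 2.5.
Divide out the factor (1 - 0.4 z) = (1 - z/z0) (since 1/z0 = 0.4):
  P(z) = (1 - 0.4 z)(1 + (-0.95) z + (0.56) z^2)
  [check: z-coef -0.95 - (0.4) = -1.35; z^2-coef 0.56 - (0.4)(-0.95) = 0.94; z^3-coef -(0.4)(0.56) = -0.224.]
Remaining roots from the quadratic factor 1 + (-0.95) z + (0.56) z^2:
  Set 1 + (-0.95) z + (0.56) z^2 = 0, i.e. a z^2 + b z + c = 0 with a = 0.56, b = -0.95, c = 1.
  Discriminant D = b^2 - 4ac = (-0.95)^2 - 4*(0.56)*1 = 0.9025 - (2.24) = -1.3375.
  D < 0, so the roots are the complex-conjugate pair z = (-b +/- i sqrt(-D)) / (2a) = 0.8482 +/- 1.0326i.
  For a conjugate pair |z|^2 = z * conj(z) = (product of roots) = c/a = 1/(0.56) = 1.785714, so |z| = sqrt(1.785714) = 1.3363 for both roots.
Moduli of all roots: 2.5000, 1.3363, 1.3363.
All moduli strictly greater than 1? Yes.
Verdict: Invertible.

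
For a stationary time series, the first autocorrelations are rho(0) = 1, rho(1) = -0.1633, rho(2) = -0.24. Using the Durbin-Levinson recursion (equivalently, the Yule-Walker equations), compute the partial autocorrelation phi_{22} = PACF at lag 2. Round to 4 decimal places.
\phi_{22} = -0.2740

The PACF at lag k is phi_{kk}, the last component of the solution
to the Yule-Walker system G_k phi = r_k where
  (G_k)_{ij} = rho(|i - j|), (r_k)_i = rho(i), i,j = 1..k.
Equivalently, Durbin-Levinson gives phi_{kk} iteratively:
  phi_{11} = rho(1)
  phi_{kk} = [rho(k) - sum_{j=1..k-1} phi_{k-1,j} rho(k-j)]
            / [1 - sum_{j=1..k-1} phi_{k-1,j} rho(j)],
  phi_{k,j} = phi_{k-1,j} - phi_{kk} phi_{k-1,k-j},  j = 1..k-1.
Step k = 1:
  phi_11 = rho(1) = -0.1633.
Step k = 2:
  phi_22 = [rho(2) - phi_11 rho(1)] / [1 - phi_11 rho(1)] = [-0.24 - (-0.1633)(-0.1633)] / [1 - (-0.1633)(-0.1633)]
         = -0.26666689 / 0.97333311 = -0.274.
Therefore phi_{22} = -0.2740.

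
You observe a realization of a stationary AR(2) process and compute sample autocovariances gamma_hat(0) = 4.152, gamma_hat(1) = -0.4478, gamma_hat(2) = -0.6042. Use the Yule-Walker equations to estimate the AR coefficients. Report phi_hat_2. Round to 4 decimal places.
\hat\phi_{2} = -0.1590

The Yule-Walker equations for an AR(p) process read, in matrix form,
  Gamma_p phi = r_p,   with   (Gamma_p)_{ij} = gamma(|i - j|),
                       (r_p)_i = gamma(i),   i,j = 1..p.
Substitute the sample gammas (Toeplitz matrix and right-hand side of size 2):
  Gamma_p = [[4.152, -0.4478], [-0.4478, 4.152]]
  r_p     = [-0.4478, -0.6042]
Written out:
  4.152 phi_1 - 0.4478 phi_2 = -0.4478
  -0.4478 phi_1 + 4.152 phi_2 = -0.6042
Solve by Cramer's rule:
  det = gamma(0)^2 - gamma(1)^2 = (4.152)^2 - (-0.4478)^2 = 17.239104 - 0.20052484 = 17.03857916
  phi_hat_1 = [gamma(1) gamma(0) - gamma(1) gamma(2)] / det = [(-0.4478)(4.152) - (-0.4478)(-0.6042)] / 17.03857916 = -2.12982636 / 17.03857916 = -0.125
  phi_hat_2 = [gamma(0) gamma(2) - gamma(1)^2] / det = [(4.152)(-0.6042) - (-0.4478)^2] / 17.03857916 = -2.70916324 / 17.03857916 = -0.159
So phi_hat = [-0.1250, -0.1590].
Therefore phi_hat_2 = -0.1590.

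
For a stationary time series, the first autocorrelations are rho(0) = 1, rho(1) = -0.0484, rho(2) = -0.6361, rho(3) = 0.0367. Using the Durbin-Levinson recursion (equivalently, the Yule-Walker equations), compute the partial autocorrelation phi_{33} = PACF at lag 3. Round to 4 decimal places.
\phi_{33} = -0.0760

The PACF at lag k is phi_{kk}, the last component of the solution
to the Yule-Walker system G_k phi = r_k where
  (G_k)_{ij} = rho(|i - j|), (r_k)_i = rho(i), i,j = 1..k.
Equivalently, Durbin-Levinson gives phi_{kk} iteratively:
  phi_{11} = rho(1)
  phi_{kk} = [rho(k) - sum_{j=1..k-1} phi_{k-1,j} rho(k-j)]
            / [1 - sum_{j=1..k-1} phi_{k-1,j} rho(j)],
  phi_{k,j} = phi_{k-1,j} - phi_{kk} phi_{k-1,k-j},  j = 1..k-1.
Step k = 1:
  phi_11 = rho(1) = -0.0484.
Step k = 2:
  phi_22 = [rho(2) - phi_11 rho(1)] / [1 - phi_11 rho(1)] = [-0.6361 - (-0.0484)(-0.0484)] / [1 - (-0.0484)(-0.0484)]
         = -0.63844256 / 0.99765744 = -0.639942.
  Update: phi_21 = phi_11 - phi_22 phi_11 = -0.0484 - (-0.639942)(-0.0484) = -0.079373.
Step k = 3:
  phi_33 = [rho(3) - phi_21 rho(2) - phi_22 rho(1)] / [1 - phi_21 rho(1) - phi_22 rho(2)]
    numerator   = 0.0367 - (-0.079373)(-0.6361) - (-0.639942)(-0.0484) = -0.04476245
    denominator = 1 - (-0.079373)(-0.0484) - (-0.639942)(-0.6361) = 0.58909145
  phi_33 = -0.04476245 / 0.58909145 = -0.076.
Therefore phi_{33} = -0.0760.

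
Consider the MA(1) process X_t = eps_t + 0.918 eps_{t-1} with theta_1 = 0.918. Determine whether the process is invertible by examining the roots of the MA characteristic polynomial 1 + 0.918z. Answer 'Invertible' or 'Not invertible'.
\text{Invertible}

The MA(q) characteristic polynomial is P(z) = 1 + 0.918z.
Invertibility requires all roots to lie outside the unit circle, i.e. |z| > 1 for every root.
This is linear in z: 1 + (0.918) z = 0  =>  z = -1/(0.918) = -1.089325,  |z| = 1.089325.
Moduli of all roots: 1.0893.
All moduli strictly greater than 1? Yes.
Verdict: Invertible.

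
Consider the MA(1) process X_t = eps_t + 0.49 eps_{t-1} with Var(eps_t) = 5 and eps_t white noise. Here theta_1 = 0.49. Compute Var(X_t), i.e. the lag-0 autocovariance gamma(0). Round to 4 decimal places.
\gamma(0) = 6.2005

For an MA(q) process X_t = eps_t + sum_i theta_i eps_{t-i} with
Var(eps_t) = sigma^2, the variance is
  gamma(0) = sigma^2 * (1 + sum_i theta_i^2).
  sum_i theta_i^2 = (0.49)^2 = 0.2401.
  gamma(0) = 5 * (1 + 0.2401) = 5 * 1.2401 = 6.2005.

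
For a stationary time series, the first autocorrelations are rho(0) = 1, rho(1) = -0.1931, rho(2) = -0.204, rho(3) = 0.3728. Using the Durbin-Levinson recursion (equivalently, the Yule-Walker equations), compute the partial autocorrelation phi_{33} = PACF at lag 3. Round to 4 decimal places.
\phi_{33} = 0.3049

The PACF at lag k is phi_{kk}, the last component of the solution
to the Yule-Walker system G_k phi = r_k where
  (G_k)_{ij} = rho(|i - j|), (r_k)_i = rho(i), i,j = 1..k.
Equivalently, Durbin-Levinson gives phi_{kk} iteratively:
  phi_{11} = rho(1)
  phi_{kk} = [rho(k) - sum_{j=1..k-1} phi_{k-1,j} rho(k-j)]
            / [1 - sum_{j=1..k-1} phi_{k-1,j} rho(j)],
  phi_{k,j} = phi_{k-1,j} - phi_{kk} phi_{k-1,k-j},  j = 1..k-1.
Step k = 1:
  phi_11 = rho(1) = -0.1931.
Step k = 2:
  phi_22 = [rho(2) - phi_11 rho(1)] / [1 - phi_11 rho(1)] = [-0.204 - (-0.1931)(-0.1931)] / [1 - (-0.1931)(-0.1931)]
         = -0.24128761 / 0.96271239 = -0.250633.
  Update: phi_21 = phi_11 - phi_22 phi_11 = -0.1931 - (-0.250633)(-0.1931) = -0.241497.
Step k = 3:
  phi_33 = [rho(3) - phi_21 rho(2) - phi_22 rho(1)] / [1 - phi_21 rho(1) - phi_22 rho(2)]
    numerator   = 0.3728 - (-0.241497)(-0.204) - (-0.250633)(-0.1931) = 0.2751373
    denominator = 1 - (-0.241497)(-0.1931) - (-0.250633)(-0.204) = 0.90223772
  phi_33 = 0.2751373 / 0.90223772 = 0.3049.
Therefore phi_{33} = 0.3049.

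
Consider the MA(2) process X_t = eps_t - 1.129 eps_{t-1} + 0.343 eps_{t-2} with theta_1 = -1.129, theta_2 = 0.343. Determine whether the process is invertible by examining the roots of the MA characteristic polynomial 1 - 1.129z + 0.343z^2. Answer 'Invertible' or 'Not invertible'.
\text{Invertible}

The MA(q) characteristic polynomial is P(z) = 1 - 1.129z + 0.343z^2.
Invertibility requires all roots to lie outside the unit circle, i.e. |z| > 1 for every root.
Set 1 + (-1.129) z + (0.343) z^2 = 0, i.e. a z^2 + b z + c = 0 with a = 0.343, b = -1.129, c = 1.
Discriminant D = b^2 - 4ac = (-1.129)^2 - 4*(0.343)*1 = 1.274641 - (1.372) = -0.097359.
D < 0, so the roots are the complex-conjugate pair z = (-b +/- i sqrt(-D)) / (2a) = 1.6458 +/- 0.4548i.
For a conjugate pair |z|^2 = z * conj(z) = (product of roots) = c/a = 1/(0.343) = 2.915452, so |z| = sqrt(2.915452) = 1.7075 for both roots.
Moduli of all roots: 1.7075, 1.7075.
All moduli strictly greater than 1? Yes.
Verdict: Invertible.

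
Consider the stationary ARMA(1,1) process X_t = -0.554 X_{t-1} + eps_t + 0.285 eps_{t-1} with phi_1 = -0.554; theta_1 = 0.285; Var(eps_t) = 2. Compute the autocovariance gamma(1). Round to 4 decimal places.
\gamma(1) = -0.6537

Multiply the model equation by X_{t-k} and take expectations. With theta_0 = psi_0 = 1 and psi_j the MA(infinity) weights, this gives
  gamma(k) - sum_i phi_i gamma(k-i) = c_k,
  c_k = sigma^2 * sum_{j=k..q} theta_j psi_{j-k}   (c_k = 0 for k > q),
using gamma(-m) = gamma(m).
psi-weights needed (psi_j = theta_j + sum_i phi_i psi_{j-i}):
  psi_1 = theta_1 + phi_1 = 0.285 + (-0.554) = -0.269
Right-hand sides:
  c_0 = sigma^2 (1 + theta_1 psi_1) = 2 * (1 + (0.285)(-0.269)) = 2 * 0.923335 = 1.84667
  c_1 = sigma^2 theta_1 = 2 * (0.285) = 0.57
  c_2 = 0
Equations for k = 0 and k = 1 (AR order 1):
  gamma(0) = phi_1 gamma(1) + c_0
  gamma(1) = phi_1 gamma(0) + c_1
Substituting the second into the first: gamma(0) (1 - phi_1^2) = c_0 + phi_1 c_1, so
  gamma(0) = (c_0 + phi_1 c_1) / (1 - phi_1^2) = (1.84667 + (-0.554)(0.57)) / (1 - (-0.554)^2) = 1.53089 / 0.693084 = 2.208809.
  gamma(1) = phi_1 gamma(0) + c_1 = (-0.554)(2.208809) + (0.57) = -0.65368.
Therefore gamma(1) = -0.6537 (to 4 decimal places).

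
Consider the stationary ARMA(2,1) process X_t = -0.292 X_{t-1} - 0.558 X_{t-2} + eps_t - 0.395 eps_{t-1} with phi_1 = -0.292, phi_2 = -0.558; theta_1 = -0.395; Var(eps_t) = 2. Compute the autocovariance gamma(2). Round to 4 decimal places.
\gamma(2) = -1.8275

Multiply the model equation by X_{t-k} and take expectations. With theta_0 = psi_0 = 1 and psi_j the MA(infinity) weights, this gives
  gamma(k) - sum_i phi_i gamma(k-i) = c_k,
  c_k = sigma^2 * sum_{j=k..q} theta_j psi_{j-k}   (c_k = 0 for k > q),
using gamma(-m) = gamma(m).
psi-weights needed (psi_j = theta_j + sum_i phi_i psi_{j-i}):
  psi_1 = theta_1 + phi_1 = -0.395 + (-0.292) = -0.687
Right-hand sides:
  c_0 = sigma^2 (1 + theta_1 psi_1) = 2 * (1 + (-0.395)(-0.687)) = 2 * 1.271365 = 2.54273
  c_1 = sigma^2 theta_1 = 2 * (-0.395) = -0.79
  c_2 = 0
Equations for k = 0, 1, 2 (AR order 2, c_2 = 0):
  (E0) gamma(0) = phi_1 gamma(1) + phi_2 gamma(2) + c_0
  (E1) gamma(1) = phi_1 gamma(0) + phi_2 gamma(1) + c_1
  (E2) gamma(2) = phi_1 gamma(1) + phi_2 gamma(0)
From (E1): gamma(1) = A gamma(0) + B with
  A = phi_1 / (1 - phi_2) = -0.292 / 1.558 = -0.18742,   B = c_1 / (1 - phi_2) = -0.79 / 1.558 = -0.50706.
Insert (E2) into (E0): gamma(0) (1 - phi_2^2) = phi_1 (1 + phi_2) gamma(1) + c_0.
  phi_1 (1 + phi_2) = (-0.292)(0.442) = -0.129064,   1 - phi_2^2 = 0.688636.
Replace gamma(1) by A gamma(0) + B and collect gamma(0):
  gamma(0) [0.688636 - (-0.129064)(-0.18742)] = (-0.129064)(-0.50706) + 2.54273
  gamma(0) * 0.664447 = 2.608173
  gamma(0) = 2.608173 / 0.664447 = 3.92533.
  gamma(1) = A gamma(0) + B = (-0.18742)(3.92533) + (-0.50706) = -1.242745.
  gamma(2) = phi_1 gamma(1) + phi_2 gamma(0) = (-0.292)(-1.242745) + (-0.558)(3.92533) = -1.827453.
Therefore gamma(2) = -1.8275 (to 4 decimal places).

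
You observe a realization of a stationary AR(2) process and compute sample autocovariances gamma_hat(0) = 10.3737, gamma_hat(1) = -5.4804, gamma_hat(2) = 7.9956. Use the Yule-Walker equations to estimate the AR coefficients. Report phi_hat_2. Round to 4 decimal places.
\hat\phi_{2} = 0.6820

The Yule-Walker equations for an AR(p) process read, in matrix form,
  Gamma_p phi = r_p,   with   (Gamma_p)_{ij} = gamma(|i - j|),
                       (r_p)_i = gamma(i),   i,j = 1..p.
Substitute the sample gammas (Toeplitz matrix and right-hand side of size 2):
  Gamma_p = [[10.3737, -5.4804], [-5.4804, 10.3737]]
  r_p     = [-5.4804, 7.9956]
Written out:
  10.3737 phi_1 - 5.4804 phi_2 = -5.4804
  -5.4804 phi_1 + 10.3737 phi_2 = 7.9956
Solve by Cramer's rule:
  det = gamma(0)^2 - gamma(1)^2 = (10.3737)^2 - (-5.4804)^2 = 107.61365169 - 30.03478416 = 77.57886753
  phi_hat_1 = [gamma(1) gamma(0) - gamma(1) gamma(2)] / det = [(-5.4804)(10.3737) - (-5.4804)(7.9956)] / 77.57886753 = -13.03293924 / 77.57886753 = -0.168
  phi_hat_2 = [gamma(0) gamma(2) - gamma(1)^2] / det = [(10.3737)(7.9956) - (-5.4804)^2] / 77.57886753 = 52.90917156 / 77.57886753 = 0.682
So phi_hat = [-0.1680, 0.6820].
Therefore phi_hat_2 = 0.6820.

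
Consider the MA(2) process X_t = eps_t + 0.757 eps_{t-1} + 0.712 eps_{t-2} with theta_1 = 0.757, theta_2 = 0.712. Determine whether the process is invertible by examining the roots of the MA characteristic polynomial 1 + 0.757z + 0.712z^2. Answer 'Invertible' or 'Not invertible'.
\text{Invertible}

The MA(q) characteristic polynomial is P(z) = 1 + 0.757z + 0.712z^2.
Invertibility requires all roots to lie outside the unit circle, i.e. |z| > 1 for every root.
Set 1 + (0.757) z + (0.712) z^2 = 0, i.e. a z^2 + b z + c = 0 with a = 0.712, b = 0.757, c = 1.
Discriminant D = b^2 - 4ac = (0.757)^2 - 4*(0.712)*1 = 0.573049 - (2.848) = -2.274951.
D < 0, so the roots are the complex-conjugate pair z = (-b +/- i sqrt(-D)) / (2a) = -0.5316 +/- 1.0592i.
For a conjugate pair |z|^2 = z * conj(z) = (product of roots) = c/a = 1/(0.712) = 1.404494, so |z| = sqrt(1.404494) = 1.1851 for both roots.
Moduli of all roots: 1.1851, 1.1851.
All moduli strictly greater than 1? Yes.
Verdict: Invertible.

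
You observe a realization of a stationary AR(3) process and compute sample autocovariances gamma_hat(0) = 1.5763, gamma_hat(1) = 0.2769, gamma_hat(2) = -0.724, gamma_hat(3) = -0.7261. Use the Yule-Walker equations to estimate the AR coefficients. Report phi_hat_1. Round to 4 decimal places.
\hat\phi_{1} = 0.0890

The Yule-Walker equations for an AR(p) process read, in matrix form,
  Gamma_p phi = r_p,   with   (Gamma_p)_{ij} = gamma(|i - j|),
                       (r_p)_i = gamma(i),   i,j = 1..p.
Substitute the sample gammas (Toeplitz matrix and right-hand side of size 3):
  Gamma_p = [[1.5763, 0.2769, -0.724], [0.2769, 1.5763, 0.2769], [-0.724, 0.2769, 1.5763]]
  r_p     = [0.2769, -0.724, -0.7261]
Written out (R1..R3):
  (R1) 1.5763 phi_1 + 0.2769 phi_2 - 0.724 phi_3 = 0.2769
  (R2) 0.2769 phi_1 + 1.5763 phi_2 + 0.2769 phi_3 = -0.724
  (R3) -0.724 phi_1 + 0.2769 phi_2 + 1.5763 phi_3 = -0.7261
Gaussian elimination:
  R2 <- R2 - (0.2769/1.5763) R1 = R2 - (0.175665) R1:  1.527658 phi_2 + 0.404081 phi_3 = -0.772642
  R3 <- R3 - (-0.724/1.5763) R1 = R3 - (-0.459303) R1:  0.404081 phi_2 + 1.243764 phi_3 = -0.598919
  R3 <- R3 - (0.404081/1.527658) R2 = R3 - (0.26451) R2:  1.136881 phi_3 = -0.394547
Back-substitution:
  phi_hat_3 = -0.394547 / 1.136881 = -0.347044
  phi_hat_2 = (-0.772642 - (0.404081)(-0.347044)) / 1.527658 = -0.413972
  phi_hat_1 = (0.2769 - (0.2769)(-0.413972) - (-0.724)(-0.347044)) / 1.5763 = 0.088986
So phi_hat = [0.0890, -0.4140, -0.3470].
Therefore phi_hat_1 = 0.0890.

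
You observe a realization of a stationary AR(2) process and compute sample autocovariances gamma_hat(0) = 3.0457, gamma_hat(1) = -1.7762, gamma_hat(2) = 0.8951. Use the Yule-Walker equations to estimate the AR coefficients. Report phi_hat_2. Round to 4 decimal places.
\hat\phi_{2} = -0.0700

The Yule-Walker equations for an AR(p) process read, in matrix form,
  Gamma_p phi = r_p,   with   (Gamma_p)_{ij} = gamma(|i - j|),
                       (r_p)_i = gamma(i),   i,j = 1..p.
Substitute the sample gammas (Toeplitz matrix and right-hand side of size 2):
  Gamma_p = [[3.0457, -1.7762], [-1.7762, 3.0457]]
  r_p     = [-1.7762, 0.8951]
Written out:
  3.0457 phi_1 - 1.7762 phi_2 = -1.7762
  -1.7762 phi_1 + 3.0457 phi_2 = 0.8951
Solve by Cramer's rule:
  det = gamma(0)^2 - gamma(1)^2 = (3.0457)^2 - (-1.7762)^2 = 9.27628849 - 3.15488644 = 6.12140205
  phi_hat_1 = [gamma(1) gamma(0) - gamma(1) gamma(2)] / det = [(-1.7762)(3.0457) - (-1.7762)(0.8951)] / 6.12140205 = -3.81989572 / 6.12140205 = -0.624
  phi_hat_2 = [gamma(0) gamma(2) - gamma(1)^2] / det = [(3.0457)(0.8951) - (-1.7762)^2] / 6.12140205 = -0.42868037 / 6.12140205 = -0.07
So phi_hat = [-0.6240, -0.0700].
Therefore phi_hat_2 = -0.0700.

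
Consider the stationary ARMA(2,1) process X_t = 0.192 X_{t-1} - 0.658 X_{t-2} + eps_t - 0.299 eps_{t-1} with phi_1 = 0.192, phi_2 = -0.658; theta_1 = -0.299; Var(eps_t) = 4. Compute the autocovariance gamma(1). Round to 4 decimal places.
\gamma(1) = 0.1233

Multiply the model equation by X_{t-k} and take expectations. With theta_0 = psi_0 = 1 and psi_j the MA(infinity) weights, this gives
  gamma(k) - sum_i phi_i gamma(k-i) = c_k,
  c_k = sigma^2 * sum_{j=k..q} theta_j psi_{j-k}   (c_k = 0 for k > q),
using gamma(-m) = gamma(m).
psi-weights needed (psi_j = theta_j + sum_i phi_i psi_{j-i}):
  psi_1 = theta_1 + phi_1 = -0.299 + (0.192) = -0.107
Right-hand sides:
  c_0 = sigma^2 (1 + theta_1 psi_1) = 4 * (1 + (-0.299)(-0.107)) = 4 * 1.031993 = 4.127972
  c_1 = sigma^2 theta_1 = 4 * (-0.299) = -1.196
  c_2 = 0
Equations for k = 0, 1, 2 (AR order 2, c_2 = 0):
  (E0) gamma(0) = phi_1 gamma(1) + phi_2 gamma(2) + c_0
  (E1) gamma(1) = phi_1 gamma(0) + phi_2 gamma(1) + c_1
  (E2) gamma(2) = phi_1 gamma(1) + phi_2 gamma(0)
From (E1): gamma(1) = A gamma(0) + B with
  A = phi_1 / (1 - phi_2) = 0.192 / 1.658 = 0.115802,   B = c_1 / (1 - phi_2) = -1.196 / 1.658 = -0.721351.
Insert (E2) into (E0): gamma(0) (1 - phi_2^2) = phi_1 (1 + phi_2) gamma(1) + c_0.
  phi_1 (1 + phi_2) = (0.192)(0.342) = 0.065664,   1 - phi_2^2 = 0.567036.
Replace gamma(1) by A gamma(0) + B and collect gamma(0):
  gamma(0) [0.567036 - (0.065664)(0.115802)] = (0.065664)(-0.721351) + 4.127972
  gamma(0) * 0.559432 = 4.080605
  gamma(0) = 4.080605 / 0.559432 = 7.294194.
  gamma(1) = A gamma(0) + B = (0.115802)(7.294194) + (-0.721351) = 0.123332.
Therefore gamma(1) = 0.1233 (to 4 decimal places).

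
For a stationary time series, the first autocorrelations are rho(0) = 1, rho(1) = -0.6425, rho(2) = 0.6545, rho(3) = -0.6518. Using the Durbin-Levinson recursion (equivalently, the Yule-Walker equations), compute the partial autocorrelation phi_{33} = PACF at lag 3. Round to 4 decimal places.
\phi_{33} = -0.2869

The PACF at lag k is phi_{kk}, the last component of the solution
to the Yule-Walker system G_k phi = r_k where
  (G_k)_{ij} = rho(|i - j|), (r_k)_i = rho(i), i,j = 1..k.
Equivalently, Durbin-Levinson gives phi_{kk} iteratively:
  phi_{11} = rho(1)
  phi_{kk} = [rho(k) - sum_{j=1..k-1} phi_{k-1,j} rho(k-j)]
            / [1 - sum_{j=1..k-1} phi_{k-1,j} rho(j)],
  phi_{k,j} = phi_{k-1,j} - phi_{kk} phi_{k-1,k-j},  j = 1..k-1.
Step k = 1:
  phi_11 = rho(1) = -0.6425.
Step k = 2:
  phi_22 = [rho(2) - phi_11 rho(1)] / [1 - phi_11 rho(1)] = [0.6545 - (-0.6425)(-0.6425)] / [1 - (-0.6425)(-0.6425)]
         = 0.24169375 / 0.58719375 = 0.411608.
  Update: phi_21 = phi_11 - phi_22 phi_11 = -0.6425 - (0.411608)(-0.6425) = -0.378042.
Step k = 3:
  phi_33 = [rho(3) - phi_21 rho(2) - phi_22 rho(1)] / [1 - phi_21 rho(1) - phi_22 rho(2)]
    numerator   = -0.6518 - (-0.378042)(0.6545) - (0.411608)(-0.6425) = -0.13991342
    denominator = 1 - (-0.378042)(-0.6425) - (0.411608)(0.6545) = 0.48771063
  phi_33 = -0.13991342 / 0.48771063 = -0.2869.
Therefore phi_{33} = -0.2869.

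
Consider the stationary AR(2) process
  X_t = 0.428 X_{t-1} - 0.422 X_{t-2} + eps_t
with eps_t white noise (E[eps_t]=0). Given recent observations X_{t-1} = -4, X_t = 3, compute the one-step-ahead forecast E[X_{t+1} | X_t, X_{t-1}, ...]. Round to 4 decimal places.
E[X_{t+1} \mid \mathcal F_t] = 2.9720

For an AR(p) model X_t = c + sum_i phi_i X_{t-i} + eps_t, the
one-step-ahead conditional mean is
  E[X_{t+1} | X_t, ...] = c + sum_i phi_i X_{t+1-i}.
Substitute known values:
  E[X_{t+1} | ...] = (0.428) * (3) + (-0.422) * (-4)
                   = 2.9720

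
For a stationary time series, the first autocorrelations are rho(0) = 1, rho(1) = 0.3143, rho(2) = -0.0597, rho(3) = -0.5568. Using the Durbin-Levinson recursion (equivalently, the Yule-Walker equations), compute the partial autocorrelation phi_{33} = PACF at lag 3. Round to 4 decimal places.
\phi_{33} = -0.5490

The PACF at lag k is phi_{kk}, the last component of the solution
to the Yule-Walker system G_k phi = r_k where
  (G_k)_{ij} = rho(|i - j|), (r_k)_i = rho(i), i,j = 1..k.
Equivalently, Durbin-Levinson gives phi_{kk} iteratively:
  phi_{11} = rho(1)
  phi_{kk} = [rho(k) - sum_{j=1..k-1} phi_{k-1,j} rho(k-j)]
            / [1 - sum_{j=1..k-1} phi_{k-1,j} rho(j)],
  phi_{k,j} = phi_{k-1,j} - phi_{kk} phi_{k-1,k-j},  j = 1..k-1.
Step k = 1:
  phi_11 = rho(1) = 0.3143.
Step k = 2:
  phi_22 = [rho(2) - phi_11 rho(1)] / [1 - phi_11 rho(1)] = [-0.0597 - (0.3143)(0.3143)] / [1 - (0.3143)(0.3143)]
         = -0.15848449 / 0.90121551 = -0.175856.
  Update: phi_21 = phi_11 - phi_22 phi_11 = 0.3143 - (-0.175856)(0.3143) = 0.369572.
Step k = 3:
  phi_33 = [rho(3) - phi_21 rho(2) - phi_22 rho(1)] / [1 - phi_21 rho(1) - phi_22 rho(2)]
    numerator   = -0.5568 - (0.369572)(-0.0597) - (-0.175856)(0.3143) = -0.47946491
    denominator = 1 - (0.369572)(0.3143) - (-0.175856)(-0.0597) = 0.873345
  phi_33 = -0.47946491 / 0.873345 = -0.549.
Therefore phi_{33} = -0.5490.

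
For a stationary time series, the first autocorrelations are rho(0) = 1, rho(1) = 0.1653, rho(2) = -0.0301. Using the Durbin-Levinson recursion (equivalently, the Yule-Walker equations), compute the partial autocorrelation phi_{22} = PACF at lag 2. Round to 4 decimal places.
\phi_{22} = -0.0590

The PACF at lag k is phi_{kk}, the last component of the solution
to the Yule-Walker system G_k phi = r_k where
  (G_k)_{ij} = rho(|i - j|), (r_k)_i = rho(i), i,j = 1..k.
Equivalently, Durbin-Levinson gives phi_{kk} iteratively:
  phi_{11} = rho(1)
  phi_{kk} = [rho(k) - sum_{j=1..k-1} phi_{k-1,j} rho(k-j)]
            / [1 - sum_{j=1..k-1} phi_{k-1,j} rho(j)],
  phi_{k,j} = phi_{k-1,j} - phi_{kk} phi_{k-1,k-j},  j = 1..k-1.
Step k = 1:
  phi_11 = rho(1) = 0.1653.
Step k = 2:
  phi_22 = [rho(2) - phi_11 rho(1)] / [1 - phi_11 rho(1)] = [-0.0301 - (0.1653)(0.1653)] / [1 - (0.1653)(0.1653)]
         = -0.05742409 / 0.97267591 = -0.059.
Therefore phi_{22} = -0.0590.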